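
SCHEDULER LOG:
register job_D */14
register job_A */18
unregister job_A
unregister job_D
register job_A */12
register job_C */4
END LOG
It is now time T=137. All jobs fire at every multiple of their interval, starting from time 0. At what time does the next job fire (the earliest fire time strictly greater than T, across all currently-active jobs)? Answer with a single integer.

Op 1: register job_D */14 -> active={job_D:*/14}
Op 2: register job_A */18 -> active={job_A:*/18, job_D:*/14}
Op 3: unregister job_A -> active={job_D:*/14}
Op 4: unregister job_D -> active={}
Op 5: register job_A */12 -> active={job_A:*/12}
Op 6: register job_C */4 -> active={job_A:*/12, job_C:*/4}
  job_A: interval 12, next fire after T=137 is 144
  job_C: interval 4, next fire after T=137 is 140
Earliest fire time = 140 (job job_C)

Answer: 140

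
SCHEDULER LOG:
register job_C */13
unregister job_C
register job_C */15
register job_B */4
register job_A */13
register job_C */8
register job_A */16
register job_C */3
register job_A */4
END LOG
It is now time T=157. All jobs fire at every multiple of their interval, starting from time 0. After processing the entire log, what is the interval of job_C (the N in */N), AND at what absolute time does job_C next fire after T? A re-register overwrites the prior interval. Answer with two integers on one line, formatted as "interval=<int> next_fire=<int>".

Op 1: register job_C */13 -> active={job_C:*/13}
Op 2: unregister job_C -> active={}
Op 3: register job_C */15 -> active={job_C:*/15}
Op 4: register job_B */4 -> active={job_B:*/4, job_C:*/15}
Op 5: register job_A */13 -> active={job_A:*/13, job_B:*/4, job_C:*/15}
Op 6: register job_C */8 -> active={job_A:*/13, job_B:*/4, job_C:*/8}
Op 7: register job_A */16 -> active={job_A:*/16, job_B:*/4, job_C:*/8}
Op 8: register job_C */3 -> active={job_A:*/16, job_B:*/4, job_C:*/3}
Op 9: register job_A */4 -> active={job_A:*/4, job_B:*/4, job_C:*/3}
Final interval of job_C = 3
Next fire of job_C after T=157: (157//3+1)*3 = 159

Answer: interval=3 next_fire=159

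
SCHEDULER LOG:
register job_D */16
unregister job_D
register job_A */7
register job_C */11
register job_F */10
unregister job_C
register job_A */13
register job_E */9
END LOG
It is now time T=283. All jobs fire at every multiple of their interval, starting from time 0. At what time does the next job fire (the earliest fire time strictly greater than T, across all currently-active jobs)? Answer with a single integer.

Answer: 286

Derivation:
Op 1: register job_D */16 -> active={job_D:*/16}
Op 2: unregister job_D -> active={}
Op 3: register job_A */7 -> active={job_A:*/7}
Op 4: register job_C */11 -> active={job_A:*/7, job_C:*/11}
Op 5: register job_F */10 -> active={job_A:*/7, job_C:*/11, job_F:*/10}
Op 6: unregister job_C -> active={job_A:*/7, job_F:*/10}
Op 7: register job_A */13 -> active={job_A:*/13, job_F:*/10}
Op 8: register job_E */9 -> active={job_A:*/13, job_E:*/9, job_F:*/10}
  job_A: interval 13, next fire after T=283 is 286
  job_E: interval 9, next fire after T=283 is 288
  job_F: interval 10, next fire after T=283 is 290
Earliest fire time = 286 (job job_A)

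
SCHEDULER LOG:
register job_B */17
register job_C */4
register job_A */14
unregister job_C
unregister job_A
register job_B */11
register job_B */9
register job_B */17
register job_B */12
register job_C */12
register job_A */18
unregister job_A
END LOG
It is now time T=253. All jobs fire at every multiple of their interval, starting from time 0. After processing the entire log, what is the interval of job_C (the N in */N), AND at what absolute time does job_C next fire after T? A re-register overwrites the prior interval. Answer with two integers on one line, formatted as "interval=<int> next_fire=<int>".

Answer: interval=12 next_fire=264

Derivation:
Op 1: register job_B */17 -> active={job_B:*/17}
Op 2: register job_C */4 -> active={job_B:*/17, job_C:*/4}
Op 3: register job_A */14 -> active={job_A:*/14, job_B:*/17, job_C:*/4}
Op 4: unregister job_C -> active={job_A:*/14, job_B:*/17}
Op 5: unregister job_A -> active={job_B:*/17}
Op 6: register job_B */11 -> active={job_B:*/11}
Op 7: register job_B */9 -> active={job_B:*/9}
Op 8: register job_B */17 -> active={job_B:*/17}
Op 9: register job_B */12 -> active={job_B:*/12}
Op 10: register job_C */12 -> active={job_B:*/12, job_C:*/12}
Op 11: register job_A */18 -> active={job_A:*/18, job_B:*/12, job_C:*/12}
Op 12: unregister job_A -> active={job_B:*/12, job_C:*/12}
Final interval of job_C = 12
Next fire of job_C after T=253: (253//12+1)*12 = 264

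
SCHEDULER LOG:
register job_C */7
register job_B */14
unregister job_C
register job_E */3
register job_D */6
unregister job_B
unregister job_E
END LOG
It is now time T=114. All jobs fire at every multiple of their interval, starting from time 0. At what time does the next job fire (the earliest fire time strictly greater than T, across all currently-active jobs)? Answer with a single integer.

Answer: 120

Derivation:
Op 1: register job_C */7 -> active={job_C:*/7}
Op 2: register job_B */14 -> active={job_B:*/14, job_C:*/7}
Op 3: unregister job_C -> active={job_B:*/14}
Op 4: register job_E */3 -> active={job_B:*/14, job_E:*/3}
Op 5: register job_D */6 -> active={job_B:*/14, job_D:*/6, job_E:*/3}
Op 6: unregister job_B -> active={job_D:*/6, job_E:*/3}
Op 7: unregister job_E -> active={job_D:*/6}
  job_D: interval 6, next fire after T=114 is 120
Earliest fire time = 120 (job job_D)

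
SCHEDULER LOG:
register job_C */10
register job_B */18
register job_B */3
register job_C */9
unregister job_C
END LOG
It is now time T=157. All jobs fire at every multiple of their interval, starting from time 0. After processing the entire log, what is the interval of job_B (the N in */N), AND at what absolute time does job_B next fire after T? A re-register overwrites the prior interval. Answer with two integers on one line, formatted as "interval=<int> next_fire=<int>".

Op 1: register job_C */10 -> active={job_C:*/10}
Op 2: register job_B */18 -> active={job_B:*/18, job_C:*/10}
Op 3: register job_B */3 -> active={job_B:*/3, job_C:*/10}
Op 4: register job_C */9 -> active={job_B:*/3, job_C:*/9}
Op 5: unregister job_C -> active={job_B:*/3}
Final interval of job_B = 3
Next fire of job_B after T=157: (157//3+1)*3 = 159

Answer: interval=3 next_fire=159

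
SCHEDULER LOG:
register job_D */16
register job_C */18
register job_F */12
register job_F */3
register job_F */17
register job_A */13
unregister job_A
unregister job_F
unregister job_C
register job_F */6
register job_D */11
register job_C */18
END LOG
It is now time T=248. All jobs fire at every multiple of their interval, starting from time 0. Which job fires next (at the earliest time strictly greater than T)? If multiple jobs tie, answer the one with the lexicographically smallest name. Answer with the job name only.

Op 1: register job_D */16 -> active={job_D:*/16}
Op 2: register job_C */18 -> active={job_C:*/18, job_D:*/16}
Op 3: register job_F */12 -> active={job_C:*/18, job_D:*/16, job_F:*/12}
Op 4: register job_F */3 -> active={job_C:*/18, job_D:*/16, job_F:*/3}
Op 5: register job_F */17 -> active={job_C:*/18, job_D:*/16, job_F:*/17}
Op 6: register job_A */13 -> active={job_A:*/13, job_C:*/18, job_D:*/16, job_F:*/17}
Op 7: unregister job_A -> active={job_C:*/18, job_D:*/16, job_F:*/17}
Op 8: unregister job_F -> active={job_C:*/18, job_D:*/16}
Op 9: unregister job_C -> active={job_D:*/16}
Op 10: register job_F */6 -> active={job_D:*/16, job_F:*/6}
Op 11: register job_D */11 -> active={job_D:*/11, job_F:*/6}
Op 12: register job_C */18 -> active={job_C:*/18, job_D:*/11, job_F:*/6}
  job_C: interval 18, next fire after T=248 is 252
  job_D: interval 11, next fire after T=248 is 253
  job_F: interval 6, next fire after T=248 is 252
Earliest = 252, winner (lex tiebreak) = job_C

Answer: job_C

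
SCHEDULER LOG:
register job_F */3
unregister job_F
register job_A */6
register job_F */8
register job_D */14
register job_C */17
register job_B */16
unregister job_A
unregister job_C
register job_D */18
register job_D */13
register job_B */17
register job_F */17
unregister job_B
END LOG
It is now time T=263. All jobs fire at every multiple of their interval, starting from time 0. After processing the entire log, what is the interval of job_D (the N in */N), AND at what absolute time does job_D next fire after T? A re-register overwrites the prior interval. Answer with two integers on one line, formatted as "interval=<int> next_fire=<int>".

Answer: interval=13 next_fire=273

Derivation:
Op 1: register job_F */3 -> active={job_F:*/3}
Op 2: unregister job_F -> active={}
Op 3: register job_A */6 -> active={job_A:*/6}
Op 4: register job_F */8 -> active={job_A:*/6, job_F:*/8}
Op 5: register job_D */14 -> active={job_A:*/6, job_D:*/14, job_F:*/8}
Op 6: register job_C */17 -> active={job_A:*/6, job_C:*/17, job_D:*/14, job_F:*/8}
Op 7: register job_B */16 -> active={job_A:*/6, job_B:*/16, job_C:*/17, job_D:*/14, job_F:*/8}
Op 8: unregister job_A -> active={job_B:*/16, job_C:*/17, job_D:*/14, job_F:*/8}
Op 9: unregister job_C -> active={job_B:*/16, job_D:*/14, job_F:*/8}
Op 10: register job_D */18 -> active={job_B:*/16, job_D:*/18, job_F:*/8}
Op 11: register job_D */13 -> active={job_B:*/16, job_D:*/13, job_F:*/8}
Op 12: register job_B */17 -> active={job_B:*/17, job_D:*/13, job_F:*/8}
Op 13: register job_F */17 -> active={job_B:*/17, job_D:*/13, job_F:*/17}
Op 14: unregister job_B -> active={job_D:*/13, job_F:*/17}
Final interval of job_D = 13
Next fire of job_D after T=263: (263//13+1)*13 = 273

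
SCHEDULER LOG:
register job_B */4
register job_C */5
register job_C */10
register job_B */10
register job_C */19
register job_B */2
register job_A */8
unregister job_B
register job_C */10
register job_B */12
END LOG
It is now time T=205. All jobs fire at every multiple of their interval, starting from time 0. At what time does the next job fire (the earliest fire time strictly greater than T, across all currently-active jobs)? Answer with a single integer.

Op 1: register job_B */4 -> active={job_B:*/4}
Op 2: register job_C */5 -> active={job_B:*/4, job_C:*/5}
Op 3: register job_C */10 -> active={job_B:*/4, job_C:*/10}
Op 4: register job_B */10 -> active={job_B:*/10, job_C:*/10}
Op 5: register job_C */19 -> active={job_B:*/10, job_C:*/19}
Op 6: register job_B */2 -> active={job_B:*/2, job_C:*/19}
Op 7: register job_A */8 -> active={job_A:*/8, job_B:*/2, job_C:*/19}
Op 8: unregister job_B -> active={job_A:*/8, job_C:*/19}
Op 9: register job_C */10 -> active={job_A:*/8, job_C:*/10}
Op 10: register job_B */12 -> active={job_A:*/8, job_B:*/12, job_C:*/10}
  job_A: interval 8, next fire after T=205 is 208
  job_B: interval 12, next fire after T=205 is 216
  job_C: interval 10, next fire after T=205 is 210
Earliest fire time = 208 (job job_A)

Answer: 208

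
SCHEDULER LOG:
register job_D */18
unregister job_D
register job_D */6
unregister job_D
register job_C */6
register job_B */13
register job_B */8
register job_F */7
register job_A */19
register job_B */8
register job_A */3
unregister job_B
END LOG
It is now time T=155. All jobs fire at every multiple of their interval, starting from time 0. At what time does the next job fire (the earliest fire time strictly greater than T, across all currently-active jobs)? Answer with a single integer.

Answer: 156

Derivation:
Op 1: register job_D */18 -> active={job_D:*/18}
Op 2: unregister job_D -> active={}
Op 3: register job_D */6 -> active={job_D:*/6}
Op 4: unregister job_D -> active={}
Op 5: register job_C */6 -> active={job_C:*/6}
Op 6: register job_B */13 -> active={job_B:*/13, job_C:*/6}
Op 7: register job_B */8 -> active={job_B:*/8, job_C:*/6}
Op 8: register job_F */7 -> active={job_B:*/8, job_C:*/6, job_F:*/7}
Op 9: register job_A */19 -> active={job_A:*/19, job_B:*/8, job_C:*/6, job_F:*/7}
Op 10: register job_B */8 -> active={job_A:*/19, job_B:*/8, job_C:*/6, job_F:*/7}
Op 11: register job_A */3 -> active={job_A:*/3, job_B:*/8, job_C:*/6, job_F:*/7}
Op 12: unregister job_B -> active={job_A:*/3, job_C:*/6, job_F:*/7}
  job_A: interval 3, next fire after T=155 is 156
  job_C: interval 6, next fire after T=155 is 156
  job_F: interval 7, next fire after T=155 is 161
Earliest fire time = 156 (job job_A)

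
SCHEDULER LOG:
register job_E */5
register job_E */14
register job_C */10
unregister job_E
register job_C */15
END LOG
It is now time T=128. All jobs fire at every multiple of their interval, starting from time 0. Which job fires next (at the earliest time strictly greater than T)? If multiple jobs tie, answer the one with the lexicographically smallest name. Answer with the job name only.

Answer: job_C

Derivation:
Op 1: register job_E */5 -> active={job_E:*/5}
Op 2: register job_E */14 -> active={job_E:*/14}
Op 3: register job_C */10 -> active={job_C:*/10, job_E:*/14}
Op 4: unregister job_E -> active={job_C:*/10}
Op 5: register job_C */15 -> active={job_C:*/15}
  job_C: interval 15, next fire after T=128 is 135
Earliest = 135, winner (lex tiebreak) = job_C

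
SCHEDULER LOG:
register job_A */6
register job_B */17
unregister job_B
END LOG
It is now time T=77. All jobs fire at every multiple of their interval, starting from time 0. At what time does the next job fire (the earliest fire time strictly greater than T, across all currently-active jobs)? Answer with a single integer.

Answer: 78

Derivation:
Op 1: register job_A */6 -> active={job_A:*/6}
Op 2: register job_B */17 -> active={job_A:*/6, job_B:*/17}
Op 3: unregister job_B -> active={job_A:*/6}
  job_A: interval 6, next fire after T=77 is 78
Earliest fire time = 78 (job job_A)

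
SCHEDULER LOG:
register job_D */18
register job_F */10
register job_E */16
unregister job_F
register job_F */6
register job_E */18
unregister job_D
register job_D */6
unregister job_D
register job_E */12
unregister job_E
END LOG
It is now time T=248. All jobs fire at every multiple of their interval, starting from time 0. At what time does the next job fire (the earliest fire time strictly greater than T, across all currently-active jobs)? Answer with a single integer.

Op 1: register job_D */18 -> active={job_D:*/18}
Op 2: register job_F */10 -> active={job_D:*/18, job_F:*/10}
Op 3: register job_E */16 -> active={job_D:*/18, job_E:*/16, job_F:*/10}
Op 4: unregister job_F -> active={job_D:*/18, job_E:*/16}
Op 5: register job_F */6 -> active={job_D:*/18, job_E:*/16, job_F:*/6}
Op 6: register job_E */18 -> active={job_D:*/18, job_E:*/18, job_F:*/6}
Op 7: unregister job_D -> active={job_E:*/18, job_F:*/6}
Op 8: register job_D */6 -> active={job_D:*/6, job_E:*/18, job_F:*/6}
Op 9: unregister job_D -> active={job_E:*/18, job_F:*/6}
Op 10: register job_E */12 -> active={job_E:*/12, job_F:*/6}
Op 11: unregister job_E -> active={job_F:*/6}
  job_F: interval 6, next fire after T=248 is 252
Earliest fire time = 252 (job job_F)

Answer: 252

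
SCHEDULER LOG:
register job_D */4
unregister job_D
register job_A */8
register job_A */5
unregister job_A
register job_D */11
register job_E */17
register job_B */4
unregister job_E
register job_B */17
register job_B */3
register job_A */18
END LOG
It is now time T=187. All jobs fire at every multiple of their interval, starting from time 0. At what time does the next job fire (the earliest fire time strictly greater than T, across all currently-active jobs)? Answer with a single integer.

Answer: 189

Derivation:
Op 1: register job_D */4 -> active={job_D:*/4}
Op 2: unregister job_D -> active={}
Op 3: register job_A */8 -> active={job_A:*/8}
Op 4: register job_A */5 -> active={job_A:*/5}
Op 5: unregister job_A -> active={}
Op 6: register job_D */11 -> active={job_D:*/11}
Op 7: register job_E */17 -> active={job_D:*/11, job_E:*/17}
Op 8: register job_B */4 -> active={job_B:*/4, job_D:*/11, job_E:*/17}
Op 9: unregister job_E -> active={job_B:*/4, job_D:*/11}
Op 10: register job_B */17 -> active={job_B:*/17, job_D:*/11}
Op 11: register job_B */3 -> active={job_B:*/3, job_D:*/11}
Op 12: register job_A */18 -> active={job_A:*/18, job_B:*/3, job_D:*/11}
  job_A: interval 18, next fire after T=187 is 198
  job_B: interval 3, next fire after T=187 is 189
  job_D: interval 11, next fire after T=187 is 198
Earliest fire time = 189 (job job_B)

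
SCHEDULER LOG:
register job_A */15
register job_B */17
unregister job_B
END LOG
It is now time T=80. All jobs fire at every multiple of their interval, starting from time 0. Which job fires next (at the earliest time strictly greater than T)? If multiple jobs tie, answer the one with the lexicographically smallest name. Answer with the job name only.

Op 1: register job_A */15 -> active={job_A:*/15}
Op 2: register job_B */17 -> active={job_A:*/15, job_B:*/17}
Op 3: unregister job_B -> active={job_A:*/15}
  job_A: interval 15, next fire after T=80 is 90
Earliest = 90, winner (lex tiebreak) = job_A

Answer: job_A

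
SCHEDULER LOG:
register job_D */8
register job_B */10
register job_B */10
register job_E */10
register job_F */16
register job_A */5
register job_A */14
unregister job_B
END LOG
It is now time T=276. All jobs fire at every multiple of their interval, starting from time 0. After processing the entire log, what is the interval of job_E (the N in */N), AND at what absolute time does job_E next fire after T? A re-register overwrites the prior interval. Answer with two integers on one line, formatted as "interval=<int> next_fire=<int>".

Op 1: register job_D */8 -> active={job_D:*/8}
Op 2: register job_B */10 -> active={job_B:*/10, job_D:*/8}
Op 3: register job_B */10 -> active={job_B:*/10, job_D:*/8}
Op 4: register job_E */10 -> active={job_B:*/10, job_D:*/8, job_E:*/10}
Op 5: register job_F */16 -> active={job_B:*/10, job_D:*/8, job_E:*/10, job_F:*/16}
Op 6: register job_A */5 -> active={job_A:*/5, job_B:*/10, job_D:*/8, job_E:*/10, job_F:*/16}
Op 7: register job_A */14 -> active={job_A:*/14, job_B:*/10, job_D:*/8, job_E:*/10, job_F:*/16}
Op 8: unregister job_B -> active={job_A:*/14, job_D:*/8, job_E:*/10, job_F:*/16}
Final interval of job_E = 10
Next fire of job_E after T=276: (276//10+1)*10 = 280

Answer: interval=10 next_fire=280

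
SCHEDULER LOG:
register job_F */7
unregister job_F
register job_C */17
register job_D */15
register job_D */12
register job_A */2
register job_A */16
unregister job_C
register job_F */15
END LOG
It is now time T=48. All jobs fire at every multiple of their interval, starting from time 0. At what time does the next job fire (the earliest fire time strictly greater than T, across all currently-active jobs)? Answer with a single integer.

Answer: 60

Derivation:
Op 1: register job_F */7 -> active={job_F:*/7}
Op 2: unregister job_F -> active={}
Op 3: register job_C */17 -> active={job_C:*/17}
Op 4: register job_D */15 -> active={job_C:*/17, job_D:*/15}
Op 5: register job_D */12 -> active={job_C:*/17, job_D:*/12}
Op 6: register job_A */2 -> active={job_A:*/2, job_C:*/17, job_D:*/12}
Op 7: register job_A */16 -> active={job_A:*/16, job_C:*/17, job_D:*/12}
Op 8: unregister job_C -> active={job_A:*/16, job_D:*/12}
Op 9: register job_F */15 -> active={job_A:*/16, job_D:*/12, job_F:*/15}
  job_A: interval 16, next fire after T=48 is 64
  job_D: interval 12, next fire after T=48 is 60
  job_F: interval 15, next fire after T=48 is 60
Earliest fire time = 60 (job job_D)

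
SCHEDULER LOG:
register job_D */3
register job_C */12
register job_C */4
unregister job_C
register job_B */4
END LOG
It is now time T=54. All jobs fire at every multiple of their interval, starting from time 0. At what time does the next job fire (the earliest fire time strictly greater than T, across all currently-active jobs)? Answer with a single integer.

Op 1: register job_D */3 -> active={job_D:*/3}
Op 2: register job_C */12 -> active={job_C:*/12, job_D:*/3}
Op 3: register job_C */4 -> active={job_C:*/4, job_D:*/3}
Op 4: unregister job_C -> active={job_D:*/3}
Op 5: register job_B */4 -> active={job_B:*/4, job_D:*/3}
  job_B: interval 4, next fire after T=54 is 56
  job_D: interval 3, next fire after T=54 is 57
Earliest fire time = 56 (job job_B)

Answer: 56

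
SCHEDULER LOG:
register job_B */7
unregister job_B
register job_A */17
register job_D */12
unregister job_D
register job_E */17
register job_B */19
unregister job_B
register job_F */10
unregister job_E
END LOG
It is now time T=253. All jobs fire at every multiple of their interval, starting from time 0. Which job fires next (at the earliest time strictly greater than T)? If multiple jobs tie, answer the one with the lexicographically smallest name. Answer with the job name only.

Answer: job_A

Derivation:
Op 1: register job_B */7 -> active={job_B:*/7}
Op 2: unregister job_B -> active={}
Op 3: register job_A */17 -> active={job_A:*/17}
Op 4: register job_D */12 -> active={job_A:*/17, job_D:*/12}
Op 5: unregister job_D -> active={job_A:*/17}
Op 6: register job_E */17 -> active={job_A:*/17, job_E:*/17}
Op 7: register job_B */19 -> active={job_A:*/17, job_B:*/19, job_E:*/17}
Op 8: unregister job_B -> active={job_A:*/17, job_E:*/17}
Op 9: register job_F */10 -> active={job_A:*/17, job_E:*/17, job_F:*/10}
Op 10: unregister job_E -> active={job_A:*/17, job_F:*/10}
  job_A: interval 17, next fire after T=253 is 255
  job_F: interval 10, next fire after T=253 is 260
Earliest = 255, winner (lex tiebreak) = job_A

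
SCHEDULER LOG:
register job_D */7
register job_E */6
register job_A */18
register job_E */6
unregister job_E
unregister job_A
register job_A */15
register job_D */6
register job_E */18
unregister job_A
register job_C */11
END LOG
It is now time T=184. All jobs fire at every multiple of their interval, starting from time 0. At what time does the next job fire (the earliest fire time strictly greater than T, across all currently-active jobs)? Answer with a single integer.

Answer: 186

Derivation:
Op 1: register job_D */7 -> active={job_D:*/7}
Op 2: register job_E */6 -> active={job_D:*/7, job_E:*/6}
Op 3: register job_A */18 -> active={job_A:*/18, job_D:*/7, job_E:*/6}
Op 4: register job_E */6 -> active={job_A:*/18, job_D:*/7, job_E:*/6}
Op 5: unregister job_E -> active={job_A:*/18, job_D:*/7}
Op 6: unregister job_A -> active={job_D:*/7}
Op 7: register job_A */15 -> active={job_A:*/15, job_D:*/7}
Op 8: register job_D */6 -> active={job_A:*/15, job_D:*/6}
Op 9: register job_E */18 -> active={job_A:*/15, job_D:*/6, job_E:*/18}
Op 10: unregister job_A -> active={job_D:*/6, job_E:*/18}
Op 11: register job_C */11 -> active={job_C:*/11, job_D:*/6, job_E:*/18}
  job_C: interval 11, next fire after T=184 is 187
  job_D: interval 6, next fire after T=184 is 186
  job_E: interval 18, next fire after T=184 is 198
Earliest fire time = 186 (job job_D)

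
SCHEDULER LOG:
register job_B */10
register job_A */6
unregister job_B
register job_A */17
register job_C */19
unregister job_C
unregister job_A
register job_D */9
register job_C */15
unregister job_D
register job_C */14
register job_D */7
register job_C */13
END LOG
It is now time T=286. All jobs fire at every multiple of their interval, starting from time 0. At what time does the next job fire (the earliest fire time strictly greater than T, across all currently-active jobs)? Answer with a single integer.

Answer: 287

Derivation:
Op 1: register job_B */10 -> active={job_B:*/10}
Op 2: register job_A */6 -> active={job_A:*/6, job_B:*/10}
Op 3: unregister job_B -> active={job_A:*/6}
Op 4: register job_A */17 -> active={job_A:*/17}
Op 5: register job_C */19 -> active={job_A:*/17, job_C:*/19}
Op 6: unregister job_C -> active={job_A:*/17}
Op 7: unregister job_A -> active={}
Op 8: register job_D */9 -> active={job_D:*/9}
Op 9: register job_C */15 -> active={job_C:*/15, job_D:*/9}
Op 10: unregister job_D -> active={job_C:*/15}
Op 11: register job_C */14 -> active={job_C:*/14}
Op 12: register job_D */7 -> active={job_C:*/14, job_D:*/7}
Op 13: register job_C */13 -> active={job_C:*/13, job_D:*/7}
  job_C: interval 13, next fire after T=286 is 299
  job_D: interval 7, next fire after T=286 is 287
Earliest fire time = 287 (job job_D)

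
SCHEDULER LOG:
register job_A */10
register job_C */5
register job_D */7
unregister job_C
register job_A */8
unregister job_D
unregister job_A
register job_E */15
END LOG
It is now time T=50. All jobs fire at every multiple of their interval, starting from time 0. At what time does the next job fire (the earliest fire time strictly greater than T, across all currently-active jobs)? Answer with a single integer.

Answer: 60

Derivation:
Op 1: register job_A */10 -> active={job_A:*/10}
Op 2: register job_C */5 -> active={job_A:*/10, job_C:*/5}
Op 3: register job_D */7 -> active={job_A:*/10, job_C:*/5, job_D:*/7}
Op 4: unregister job_C -> active={job_A:*/10, job_D:*/7}
Op 5: register job_A */8 -> active={job_A:*/8, job_D:*/7}
Op 6: unregister job_D -> active={job_A:*/8}
Op 7: unregister job_A -> active={}
Op 8: register job_E */15 -> active={job_E:*/15}
  job_E: interval 15, next fire after T=50 is 60
Earliest fire time = 60 (job job_E)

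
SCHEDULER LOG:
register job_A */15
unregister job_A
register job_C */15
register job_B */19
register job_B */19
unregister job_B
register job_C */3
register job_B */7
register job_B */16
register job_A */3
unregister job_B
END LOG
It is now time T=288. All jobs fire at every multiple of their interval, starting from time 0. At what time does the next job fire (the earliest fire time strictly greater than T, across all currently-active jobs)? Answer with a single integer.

Op 1: register job_A */15 -> active={job_A:*/15}
Op 2: unregister job_A -> active={}
Op 3: register job_C */15 -> active={job_C:*/15}
Op 4: register job_B */19 -> active={job_B:*/19, job_C:*/15}
Op 5: register job_B */19 -> active={job_B:*/19, job_C:*/15}
Op 6: unregister job_B -> active={job_C:*/15}
Op 7: register job_C */3 -> active={job_C:*/3}
Op 8: register job_B */7 -> active={job_B:*/7, job_C:*/3}
Op 9: register job_B */16 -> active={job_B:*/16, job_C:*/3}
Op 10: register job_A */3 -> active={job_A:*/3, job_B:*/16, job_C:*/3}
Op 11: unregister job_B -> active={job_A:*/3, job_C:*/3}
  job_A: interval 3, next fire after T=288 is 291
  job_C: interval 3, next fire after T=288 is 291
Earliest fire time = 291 (job job_A)

Answer: 291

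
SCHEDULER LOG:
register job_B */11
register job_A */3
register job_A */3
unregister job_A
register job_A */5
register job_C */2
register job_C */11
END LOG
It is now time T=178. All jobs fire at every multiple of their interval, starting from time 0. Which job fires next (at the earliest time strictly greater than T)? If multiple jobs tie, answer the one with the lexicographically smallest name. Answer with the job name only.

Answer: job_A

Derivation:
Op 1: register job_B */11 -> active={job_B:*/11}
Op 2: register job_A */3 -> active={job_A:*/3, job_B:*/11}
Op 3: register job_A */3 -> active={job_A:*/3, job_B:*/11}
Op 4: unregister job_A -> active={job_B:*/11}
Op 5: register job_A */5 -> active={job_A:*/5, job_B:*/11}
Op 6: register job_C */2 -> active={job_A:*/5, job_B:*/11, job_C:*/2}
Op 7: register job_C */11 -> active={job_A:*/5, job_B:*/11, job_C:*/11}
  job_A: interval 5, next fire after T=178 is 180
  job_B: interval 11, next fire after T=178 is 187
  job_C: interval 11, next fire after T=178 is 187
Earliest = 180, winner (lex tiebreak) = job_A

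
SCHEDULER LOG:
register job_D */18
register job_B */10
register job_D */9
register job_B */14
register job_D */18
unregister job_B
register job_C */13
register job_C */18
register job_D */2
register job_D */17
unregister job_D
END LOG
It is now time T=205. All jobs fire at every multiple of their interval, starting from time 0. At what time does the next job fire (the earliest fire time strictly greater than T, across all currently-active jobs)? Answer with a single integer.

Op 1: register job_D */18 -> active={job_D:*/18}
Op 2: register job_B */10 -> active={job_B:*/10, job_D:*/18}
Op 3: register job_D */9 -> active={job_B:*/10, job_D:*/9}
Op 4: register job_B */14 -> active={job_B:*/14, job_D:*/9}
Op 5: register job_D */18 -> active={job_B:*/14, job_D:*/18}
Op 6: unregister job_B -> active={job_D:*/18}
Op 7: register job_C */13 -> active={job_C:*/13, job_D:*/18}
Op 8: register job_C */18 -> active={job_C:*/18, job_D:*/18}
Op 9: register job_D */2 -> active={job_C:*/18, job_D:*/2}
Op 10: register job_D */17 -> active={job_C:*/18, job_D:*/17}
Op 11: unregister job_D -> active={job_C:*/18}
  job_C: interval 18, next fire after T=205 is 216
Earliest fire time = 216 (job job_C)

Answer: 216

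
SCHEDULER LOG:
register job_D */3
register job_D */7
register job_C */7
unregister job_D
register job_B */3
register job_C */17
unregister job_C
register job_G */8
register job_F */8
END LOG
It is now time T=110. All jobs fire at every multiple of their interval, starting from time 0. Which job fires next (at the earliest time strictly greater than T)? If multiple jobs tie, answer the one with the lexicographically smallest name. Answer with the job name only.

Answer: job_B

Derivation:
Op 1: register job_D */3 -> active={job_D:*/3}
Op 2: register job_D */7 -> active={job_D:*/7}
Op 3: register job_C */7 -> active={job_C:*/7, job_D:*/7}
Op 4: unregister job_D -> active={job_C:*/7}
Op 5: register job_B */3 -> active={job_B:*/3, job_C:*/7}
Op 6: register job_C */17 -> active={job_B:*/3, job_C:*/17}
Op 7: unregister job_C -> active={job_B:*/3}
Op 8: register job_G */8 -> active={job_B:*/3, job_G:*/8}
Op 9: register job_F */8 -> active={job_B:*/3, job_F:*/8, job_G:*/8}
  job_B: interval 3, next fire after T=110 is 111
  job_F: interval 8, next fire after T=110 is 112
  job_G: interval 8, next fire after T=110 is 112
Earliest = 111, winner (lex tiebreak) = job_B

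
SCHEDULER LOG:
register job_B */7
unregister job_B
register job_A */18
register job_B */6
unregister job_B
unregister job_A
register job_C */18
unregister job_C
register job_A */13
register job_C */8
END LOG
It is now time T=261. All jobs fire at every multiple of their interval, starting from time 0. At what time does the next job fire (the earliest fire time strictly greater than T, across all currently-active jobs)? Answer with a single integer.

Op 1: register job_B */7 -> active={job_B:*/7}
Op 2: unregister job_B -> active={}
Op 3: register job_A */18 -> active={job_A:*/18}
Op 4: register job_B */6 -> active={job_A:*/18, job_B:*/6}
Op 5: unregister job_B -> active={job_A:*/18}
Op 6: unregister job_A -> active={}
Op 7: register job_C */18 -> active={job_C:*/18}
Op 8: unregister job_C -> active={}
Op 9: register job_A */13 -> active={job_A:*/13}
Op 10: register job_C */8 -> active={job_A:*/13, job_C:*/8}
  job_A: interval 13, next fire after T=261 is 273
  job_C: interval 8, next fire after T=261 is 264
Earliest fire time = 264 (job job_C)

Answer: 264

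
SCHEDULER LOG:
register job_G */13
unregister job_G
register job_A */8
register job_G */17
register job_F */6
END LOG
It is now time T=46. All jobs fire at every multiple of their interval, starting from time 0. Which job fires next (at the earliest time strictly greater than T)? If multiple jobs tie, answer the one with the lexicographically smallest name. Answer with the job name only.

Op 1: register job_G */13 -> active={job_G:*/13}
Op 2: unregister job_G -> active={}
Op 3: register job_A */8 -> active={job_A:*/8}
Op 4: register job_G */17 -> active={job_A:*/8, job_G:*/17}
Op 5: register job_F */6 -> active={job_A:*/8, job_F:*/6, job_G:*/17}
  job_A: interval 8, next fire after T=46 is 48
  job_F: interval 6, next fire after T=46 is 48
  job_G: interval 17, next fire after T=46 is 51
Earliest = 48, winner (lex tiebreak) = job_A

Answer: job_A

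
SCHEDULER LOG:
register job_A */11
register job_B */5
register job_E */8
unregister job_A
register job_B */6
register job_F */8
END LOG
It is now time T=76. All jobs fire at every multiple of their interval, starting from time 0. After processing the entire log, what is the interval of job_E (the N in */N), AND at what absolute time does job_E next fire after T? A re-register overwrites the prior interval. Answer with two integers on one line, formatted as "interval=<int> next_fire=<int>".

Answer: interval=8 next_fire=80

Derivation:
Op 1: register job_A */11 -> active={job_A:*/11}
Op 2: register job_B */5 -> active={job_A:*/11, job_B:*/5}
Op 3: register job_E */8 -> active={job_A:*/11, job_B:*/5, job_E:*/8}
Op 4: unregister job_A -> active={job_B:*/5, job_E:*/8}
Op 5: register job_B */6 -> active={job_B:*/6, job_E:*/8}
Op 6: register job_F */8 -> active={job_B:*/6, job_E:*/8, job_F:*/8}
Final interval of job_E = 8
Next fire of job_E after T=76: (76//8+1)*8 = 80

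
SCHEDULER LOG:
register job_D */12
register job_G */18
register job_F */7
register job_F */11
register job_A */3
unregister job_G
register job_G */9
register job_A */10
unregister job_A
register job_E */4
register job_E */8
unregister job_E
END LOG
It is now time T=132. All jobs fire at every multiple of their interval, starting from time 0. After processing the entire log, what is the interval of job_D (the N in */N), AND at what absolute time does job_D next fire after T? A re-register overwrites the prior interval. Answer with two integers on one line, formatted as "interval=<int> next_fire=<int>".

Answer: interval=12 next_fire=144

Derivation:
Op 1: register job_D */12 -> active={job_D:*/12}
Op 2: register job_G */18 -> active={job_D:*/12, job_G:*/18}
Op 3: register job_F */7 -> active={job_D:*/12, job_F:*/7, job_G:*/18}
Op 4: register job_F */11 -> active={job_D:*/12, job_F:*/11, job_G:*/18}
Op 5: register job_A */3 -> active={job_A:*/3, job_D:*/12, job_F:*/11, job_G:*/18}
Op 6: unregister job_G -> active={job_A:*/3, job_D:*/12, job_F:*/11}
Op 7: register job_G */9 -> active={job_A:*/3, job_D:*/12, job_F:*/11, job_G:*/9}
Op 8: register job_A */10 -> active={job_A:*/10, job_D:*/12, job_F:*/11, job_G:*/9}
Op 9: unregister job_A -> active={job_D:*/12, job_F:*/11, job_G:*/9}
Op 10: register job_E */4 -> active={job_D:*/12, job_E:*/4, job_F:*/11, job_G:*/9}
Op 11: register job_E */8 -> active={job_D:*/12, job_E:*/8, job_F:*/11, job_G:*/9}
Op 12: unregister job_E -> active={job_D:*/12, job_F:*/11, job_G:*/9}
Final interval of job_D = 12
Next fire of job_D after T=132: (132//12+1)*12 = 144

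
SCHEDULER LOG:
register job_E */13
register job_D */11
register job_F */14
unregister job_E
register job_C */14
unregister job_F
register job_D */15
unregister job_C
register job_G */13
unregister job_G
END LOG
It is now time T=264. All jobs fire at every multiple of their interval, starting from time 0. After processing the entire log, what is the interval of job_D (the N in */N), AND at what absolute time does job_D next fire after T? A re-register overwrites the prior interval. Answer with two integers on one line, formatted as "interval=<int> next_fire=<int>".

Answer: interval=15 next_fire=270

Derivation:
Op 1: register job_E */13 -> active={job_E:*/13}
Op 2: register job_D */11 -> active={job_D:*/11, job_E:*/13}
Op 3: register job_F */14 -> active={job_D:*/11, job_E:*/13, job_F:*/14}
Op 4: unregister job_E -> active={job_D:*/11, job_F:*/14}
Op 5: register job_C */14 -> active={job_C:*/14, job_D:*/11, job_F:*/14}
Op 6: unregister job_F -> active={job_C:*/14, job_D:*/11}
Op 7: register job_D */15 -> active={job_C:*/14, job_D:*/15}
Op 8: unregister job_C -> active={job_D:*/15}
Op 9: register job_G */13 -> active={job_D:*/15, job_G:*/13}
Op 10: unregister job_G -> active={job_D:*/15}
Final interval of job_D = 15
Next fire of job_D after T=264: (264//15+1)*15 = 270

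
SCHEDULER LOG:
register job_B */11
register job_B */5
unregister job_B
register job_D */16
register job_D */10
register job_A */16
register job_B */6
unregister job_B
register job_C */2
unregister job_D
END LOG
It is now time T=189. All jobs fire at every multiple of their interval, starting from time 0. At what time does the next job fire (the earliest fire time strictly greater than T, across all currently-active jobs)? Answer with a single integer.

Answer: 190

Derivation:
Op 1: register job_B */11 -> active={job_B:*/11}
Op 2: register job_B */5 -> active={job_B:*/5}
Op 3: unregister job_B -> active={}
Op 4: register job_D */16 -> active={job_D:*/16}
Op 5: register job_D */10 -> active={job_D:*/10}
Op 6: register job_A */16 -> active={job_A:*/16, job_D:*/10}
Op 7: register job_B */6 -> active={job_A:*/16, job_B:*/6, job_D:*/10}
Op 8: unregister job_B -> active={job_A:*/16, job_D:*/10}
Op 9: register job_C */2 -> active={job_A:*/16, job_C:*/2, job_D:*/10}
Op 10: unregister job_D -> active={job_A:*/16, job_C:*/2}
  job_A: interval 16, next fire after T=189 is 192
  job_C: interval 2, next fire after T=189 is 190
Earliest fire time = 190 (job job_C)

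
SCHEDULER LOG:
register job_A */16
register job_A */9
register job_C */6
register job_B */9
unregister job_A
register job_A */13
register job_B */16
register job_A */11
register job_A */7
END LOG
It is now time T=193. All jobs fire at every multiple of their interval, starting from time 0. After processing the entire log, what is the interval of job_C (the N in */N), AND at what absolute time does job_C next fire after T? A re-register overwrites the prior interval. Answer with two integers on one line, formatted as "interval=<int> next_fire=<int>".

Answer: interval=6 next_fire=198

Derivation:
Op 1: register job_A */16 -> active={job_A:*/16}
Op 2: register job_A */9 -> active={job_A:*/9}
Op 3: register job_C */6 -> active={job_A:*/9, job_C:*/6}
Op 4: register job_B */9 -> active={job_A:*/9, job_B:*/9, job_C:*/6}
Op 5: unregister job_A -> active={job_B:*/9, job_C:*/6}
Op 6: register job_A */13 -> active={job_A:*/13, job_B:*/9, job_C:*/6}
Op 7: register job_B */16 -> active={job_A:*/13, job_B:*/16, job_C:*/6}
Op 8: register job_A */11 -> active={job_A:*/11, job_B:*/16, job_C:*/6}
Op 9: register job_A */7 -> active={job_A:*/7, job_B:*/16, job_C:*/6}
Final interval of job_C = 6
Next fire of job_C after T=193: (193//6+1)*6 = 198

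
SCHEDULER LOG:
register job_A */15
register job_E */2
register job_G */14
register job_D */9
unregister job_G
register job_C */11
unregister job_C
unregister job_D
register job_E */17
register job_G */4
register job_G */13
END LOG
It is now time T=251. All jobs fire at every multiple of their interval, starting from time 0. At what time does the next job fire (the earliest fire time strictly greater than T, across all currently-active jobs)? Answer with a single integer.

Answer: 255

Derivation:
Op 1: register job_A */15 -> active={job_A:*/15}
Op 2: register job_E */2 -> active={job_A:*/15, job_E:*/2}
Op 3: register job_G */14 -> active={job_A:*/15, job_E:*/2, job_G:*/14}
Op 4: register job_D */9 -> active={job_A:*/15, job_D:*/9, job_E:*/2, job_G:*/14}
Op 5: unregister job_G -> active={job_A:*/15, job_D:*/9, job_E:*/2}
Op 6: register job_C */11 -> active={job_A:*/15, job_C:*/11, job_D:*/9, job_E:*/2}
Op 7: unregister job_C -> active={job_A:*/15, job_D:*/9, job_E:*/2}
Op 8: unregister job_D -> active={job_A:*/15, job_E:*/2}
Op 9: register job_E */17 -> active={job_A:*/15, job_E:*/17}
Op 10: register job_G */4 -> active={job_A:*/15, job_E:*/17, job_G:*/4}
Op 11: register job_G */13 -> active={job_A:*/15, job_E:*/17, job_G:*/13}
  job_A: interval 15, next fire after T=251 is 255
  job_E: interval 17, next fire after T=251 is 255
  job_G: interval 13, next fire after T=251 is 260
Earliest fire time = 255 (job job_A)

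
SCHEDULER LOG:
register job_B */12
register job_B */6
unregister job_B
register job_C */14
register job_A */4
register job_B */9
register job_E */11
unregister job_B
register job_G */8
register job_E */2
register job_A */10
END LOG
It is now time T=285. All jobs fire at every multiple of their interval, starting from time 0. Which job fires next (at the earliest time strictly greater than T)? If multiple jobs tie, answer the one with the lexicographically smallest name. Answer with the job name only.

Answer: job_E

Derivation:
Op 1: register job_B */12 -> active={job_B:*/12}
Op 2: register job_B */6 -> active={job_B:*/6}
Op 3: unregister job_B -> active={}
Op 4: register job_C */14 -> active={job_C:*/14}
Op 5: register job_A */4 -> active={job_A:*/4, job_C:*/14}
Op 6: register job_B */9 -> active={job_A:*/4, job_B:*/9, job_C:*/14}
Op 7: register job_E */11 -> active={job_A:*/4, job_B:*/9, job_C:*/14, job_E:*/11}
Op 8: unregister job_B -> active={job_A:*/4, job_C:*/14, job_E:*/11}
Op 9: register job_G */8 -> active={job_A:*/4, job_C:*/14, job_E:*/11, job_G:*/8}
Op 10: register job_E */2 -> active={job_A:*/4, job_C:*/14, job_E:*/2, job_G:*/8}
Op 11: register job_A */10 -> active={job_A:*/10, job_C:*/14, job_E:*/2, job_G:*/8}
  job_A: interval 10, next fire after T=285 is 290
  job_C: interval 14, next fire after T=285 is 294
  job_E: interval 2, next fire after T=285 is 286
  job_G: interval 8, next fire after T=285 is 288
Earliest = 286, winner (lex tiebreak) = job_E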